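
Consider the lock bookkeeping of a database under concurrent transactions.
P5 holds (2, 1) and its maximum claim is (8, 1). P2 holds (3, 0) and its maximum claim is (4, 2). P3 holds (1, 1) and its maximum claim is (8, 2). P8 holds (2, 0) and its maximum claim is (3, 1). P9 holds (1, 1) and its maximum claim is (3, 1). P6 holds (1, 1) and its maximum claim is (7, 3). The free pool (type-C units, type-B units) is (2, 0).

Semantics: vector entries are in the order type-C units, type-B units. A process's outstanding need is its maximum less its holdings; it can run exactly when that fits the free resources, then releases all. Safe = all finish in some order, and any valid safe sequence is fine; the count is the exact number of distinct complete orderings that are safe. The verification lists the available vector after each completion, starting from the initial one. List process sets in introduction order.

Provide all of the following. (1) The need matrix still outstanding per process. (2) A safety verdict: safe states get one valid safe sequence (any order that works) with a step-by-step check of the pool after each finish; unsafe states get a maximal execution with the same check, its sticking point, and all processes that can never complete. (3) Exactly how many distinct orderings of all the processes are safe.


(1) Need matrix, components ordered type-C units, type-B units:
  P5: (6, 0)
  P2: (1, 2)
  P3: (7, 1)
  P8: (1, 1)
  P9: (2, 0)
  P6: (6, 2)
(2) UNSAFE.
Key observation: after P9, P8 the pool peaks at (5, 1), and each blocked process is short somewhere: P5 on type-C units; P2 on type-B units; P3 on type-C units; P6 on type-C units, type-B units.
The run P9, P8 cannot be extended any further. Check, step by step:
  pool = (2, 0)
  run P9 (needs (2, 0), free (2, 0)); after release of (1, 1) the pool is (3, 1)
  run P8 (needs (1, 1), free (3, 1)); after release of (2, 0) the pool is (5, 1)
  blocked: P5 wants (6, 0), pool (5, 1) — not enough type-C units
  blocked: P2 wants (1, 2), pool (5, 1) — not enough type-B units
  blocked: P3 wants (7, 1), pool (5, 1) — not enough type-C units
  blocked: P6 wants (6, 2), pool (5, 1) — not enough type-C units and type-B units
Permanently blocked: P5, P2, P3 and P6.
(3) Precisely 0 of the possible complete orderings are safe sequences.


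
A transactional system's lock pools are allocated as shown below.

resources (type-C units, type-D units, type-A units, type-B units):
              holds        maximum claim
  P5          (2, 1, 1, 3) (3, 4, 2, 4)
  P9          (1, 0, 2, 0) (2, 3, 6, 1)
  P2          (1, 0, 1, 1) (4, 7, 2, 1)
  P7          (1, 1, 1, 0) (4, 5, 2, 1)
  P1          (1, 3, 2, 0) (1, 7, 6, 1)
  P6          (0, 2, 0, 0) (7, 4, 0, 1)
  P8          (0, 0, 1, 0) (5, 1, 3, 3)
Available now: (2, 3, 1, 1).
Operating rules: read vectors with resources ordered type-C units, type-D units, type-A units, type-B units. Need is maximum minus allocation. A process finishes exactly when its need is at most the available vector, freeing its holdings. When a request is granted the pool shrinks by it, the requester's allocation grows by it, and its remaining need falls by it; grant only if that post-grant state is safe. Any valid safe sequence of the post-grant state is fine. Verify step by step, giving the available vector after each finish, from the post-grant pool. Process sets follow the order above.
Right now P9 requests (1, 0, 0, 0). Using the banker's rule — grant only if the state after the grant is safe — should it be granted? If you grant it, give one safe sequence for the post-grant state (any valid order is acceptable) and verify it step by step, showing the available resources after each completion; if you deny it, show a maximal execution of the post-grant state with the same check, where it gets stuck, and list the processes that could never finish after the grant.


DENY — the pretend-granted state is unsafe.
Key observation: after P5, P7 the pool peaks at (4, 5, 3, 4), and each blocked process is short somewhere: P9 on type-A units; P2 on type-D units; P1 on type-A units; P6 on type-C units; P8 on type-C units.
After a pretend grant, a maximal execution: P5, P7 — then nothing else fits. Check, step by step:
  pool = (1, 3, 1, 1)
  P5: need (1, 3, 1, 1) fits (1, 3, 1, 1); releases (2, 1, 1, 3), pool now (3, 4, 2, 4)
  P7: need (3, 4, 1, 1) fits (3, 4, 2, 4); releases (1, 1, 1, 0), pool now (4, 5, 3, 4)
  P9 cannot run: need (0, 3, 4, 1) vs free (4, 5, 3, 4) (insufficient type-A units)
  P2 cannot run: need (3, 7, 1, 0) vs free (4, 5, 3, 4) (insufficient type-D units)
  P1 cannot run: need (0, 4, 4, 1) vs free (4, 5, 3, 4) (insufficient type-A units)
  P6 cannot run: need (7, 2, 0, 1) vs free (4, 5, 3, 4) (insufficient type-C units)
  P8 cannot run: need (5, 1, 2, 3) vs free (4, 5, 3, 4) (insufficient type-C units)
Post-grant, the permanently blocked set is P9, P2, P1, P6 and P8.


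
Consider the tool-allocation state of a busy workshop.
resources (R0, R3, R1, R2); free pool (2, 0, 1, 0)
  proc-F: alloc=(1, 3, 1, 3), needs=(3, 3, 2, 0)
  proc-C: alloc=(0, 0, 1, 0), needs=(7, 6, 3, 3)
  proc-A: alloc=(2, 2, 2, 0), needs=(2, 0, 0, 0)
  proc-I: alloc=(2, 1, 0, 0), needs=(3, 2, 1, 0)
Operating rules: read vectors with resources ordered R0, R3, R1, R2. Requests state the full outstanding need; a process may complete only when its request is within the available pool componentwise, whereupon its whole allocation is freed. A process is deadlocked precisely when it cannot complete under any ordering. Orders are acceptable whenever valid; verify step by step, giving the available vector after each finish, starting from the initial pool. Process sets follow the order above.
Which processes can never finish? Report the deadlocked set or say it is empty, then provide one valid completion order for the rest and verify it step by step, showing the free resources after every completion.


No process is deadlocked.
Key observation: starting with proc-A, each completion frees enough for the next — no one is permanently blocked.
One completion order for the rest: proc-A, proc-I, proc-F, proc-C. Verifying each step:
  pool = (2, 0, 1, 0)
  proc-A: need (2, 0, 0, 0) fits (2, 0, 1, 0); releases (2, 2, 2, 0), pool now (4, 2, 3, 0)
  proc-I: need (3, 2, 1, 0) fits (4, 2, 3, 0); releases (2, 1, 0, 0), pool now (6, 3, 3, 0)
  proc-F: need (3, 3, 2, 0) fits (6, 3, 3, 0); releases (1, 3, 1, 3), pool now (7, 6, 4, 3)
  proc-C: need (7, 6, 3, 3) fits (7, 6, 4, 3); releases (0, 0, 1, 0), pool now (7, 6, 5, 3)


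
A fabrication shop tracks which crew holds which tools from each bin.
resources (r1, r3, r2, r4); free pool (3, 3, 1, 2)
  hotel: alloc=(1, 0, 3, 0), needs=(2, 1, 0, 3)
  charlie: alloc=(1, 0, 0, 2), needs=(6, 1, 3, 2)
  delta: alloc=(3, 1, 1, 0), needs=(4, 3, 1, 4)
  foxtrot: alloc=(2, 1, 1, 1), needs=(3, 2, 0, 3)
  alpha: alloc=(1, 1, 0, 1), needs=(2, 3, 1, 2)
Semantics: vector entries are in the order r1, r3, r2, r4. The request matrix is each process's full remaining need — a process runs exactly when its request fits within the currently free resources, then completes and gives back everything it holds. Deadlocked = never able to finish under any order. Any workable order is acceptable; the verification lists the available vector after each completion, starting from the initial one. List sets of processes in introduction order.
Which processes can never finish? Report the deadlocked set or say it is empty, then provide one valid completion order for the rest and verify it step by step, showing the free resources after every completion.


No process is deadlocked.
Key observation: there is always a runnable process — alpha first — so the state unwinds completely.
One completion order for the rest: alpha, hotel, foxtrot, charlie, delta. Step-by-step check:
  pool = (3, 3, 1, 2)
  alpha: need (2, 3, 1, 2) fits (3, 3, 1, 2); releases (1, 1, 0, 1), pool now (4, 4, 1, 3)
  hotel: need (2, 1, 0, 3) fits (4, 4, 1, 3); releases (1, 0, 3, 0), pool now (5, 4, 4, 3)
  foxtrot: need (3, 2, 0, 3) fits (5, 4, 4, 3); releases (2, 1, 1, 1), pool now (7, 5, 5, 4)
  charlie: need (6, 1, 3, 2) fits (7, 5, 5, 4); releases (1, 0, 0, 2), pool now (8, 5, 5, 6)
  delta: need (4, 3, 1, 4) fits (8, 5, 5, 6); releases (3, 1, 1, 0), pool now (11, 6, 6, 6)


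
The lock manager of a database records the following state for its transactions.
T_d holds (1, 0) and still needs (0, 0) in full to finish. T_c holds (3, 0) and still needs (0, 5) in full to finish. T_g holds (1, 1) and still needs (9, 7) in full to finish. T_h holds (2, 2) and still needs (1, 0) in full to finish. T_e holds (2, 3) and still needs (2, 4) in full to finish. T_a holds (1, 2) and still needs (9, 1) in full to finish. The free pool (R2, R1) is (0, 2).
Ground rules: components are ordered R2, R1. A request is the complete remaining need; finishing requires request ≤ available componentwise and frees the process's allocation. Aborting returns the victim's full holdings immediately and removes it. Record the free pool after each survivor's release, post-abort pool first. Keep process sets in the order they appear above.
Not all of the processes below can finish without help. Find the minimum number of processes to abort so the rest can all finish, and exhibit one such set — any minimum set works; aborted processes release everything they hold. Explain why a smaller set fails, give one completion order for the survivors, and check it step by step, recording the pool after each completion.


The answer: abort T_g.
Key observation: aborting T_g returns (1, 1), and T_a — hopeless before — runs at step 5 with the returned capacity in the pool.
Why nothing smaller works: aborting no one leaves the state deadlocked as given.
The survivors complete as T_h, T_e, T_d, T_c, T_a. Walking it through (starting from the post-abort pool):
  pool = (1, 3)
  T_h needs (1, 0) <= (1, 3) -> finishes; pool += (2, 2) = (3, 5)
  T_e needs (2, 4) <= (3, 5) -> finishes; pool += (2, 3) = (5, 8)
  T_d needs (0, 0) <= (5, 8) -> finishes; pool += (1, 0) = (6, 8)
  T_c needs (0, 5) <= (6, 8) -> finishes; pool += (3, 0) = (9, 8)
  T_a needs (9, 1) <= (9, 8) -> finishes; pool += (1, 2) = (10, 10)


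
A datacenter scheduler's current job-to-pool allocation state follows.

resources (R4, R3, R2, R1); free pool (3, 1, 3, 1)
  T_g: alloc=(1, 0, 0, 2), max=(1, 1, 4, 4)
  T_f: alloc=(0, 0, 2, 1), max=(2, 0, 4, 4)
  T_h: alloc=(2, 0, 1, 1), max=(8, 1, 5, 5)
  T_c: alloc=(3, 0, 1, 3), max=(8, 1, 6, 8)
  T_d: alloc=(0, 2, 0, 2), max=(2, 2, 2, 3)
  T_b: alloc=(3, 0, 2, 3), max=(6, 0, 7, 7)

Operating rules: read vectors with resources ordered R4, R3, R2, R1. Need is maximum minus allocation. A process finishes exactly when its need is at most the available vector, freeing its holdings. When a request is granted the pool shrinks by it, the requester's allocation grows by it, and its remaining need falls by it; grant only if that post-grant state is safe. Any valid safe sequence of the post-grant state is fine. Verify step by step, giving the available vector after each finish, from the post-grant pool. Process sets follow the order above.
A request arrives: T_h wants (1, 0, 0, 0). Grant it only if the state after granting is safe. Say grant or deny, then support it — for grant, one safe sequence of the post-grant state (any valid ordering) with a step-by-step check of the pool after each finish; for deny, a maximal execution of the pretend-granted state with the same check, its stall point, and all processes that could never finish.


GRANT — the state after the grant stays safe, e.g. via T_d, T_f, T_g, T_b, T_h, T_c.
Key observation: the transfer keeps a workable pool ((2, 1, 3, 1)); T_d starts the safe sequence.
Step-by-step check of the post-grant state:
  pool = (2, 1, 3, 1)
  T_d needs (2, 0, 2, 1) <= (2, 1, 3, 1) -> finishes; pool += (0, 2, 0, 2) = (2, 3, 3, 3)
  T_f needs (2, 0, 2, 3) <= (2, 3, 3, 3) -> finishes; pool += (0, 0, 2, 1) = (2, 3, 5, 4)
  T_g needs (0, 1, 4, 2) <= (2, 3, 5, 4) -> finishes; pool += (1, 0, 0, 2) = (3, 3, 5, 6)
  T_b needs (3, 0, 5, 4) <= (3, 3, 5, 6) -> finishes; pool += (3, 0, 2, 3) = (6, 3, 7, 9)
  T_h needs (5, 1, 4, 4) <= (6, 3, 7, 9) -> finishes; pool += (3, 0, 1, 1) = (9, 3, 8, 10)
  T_c needs (5, 1, 5, 5) <= (9, 3, 8, 10) -> finishes; pool += (3, 0, 1, 3) = (12, 3, 9, 13)


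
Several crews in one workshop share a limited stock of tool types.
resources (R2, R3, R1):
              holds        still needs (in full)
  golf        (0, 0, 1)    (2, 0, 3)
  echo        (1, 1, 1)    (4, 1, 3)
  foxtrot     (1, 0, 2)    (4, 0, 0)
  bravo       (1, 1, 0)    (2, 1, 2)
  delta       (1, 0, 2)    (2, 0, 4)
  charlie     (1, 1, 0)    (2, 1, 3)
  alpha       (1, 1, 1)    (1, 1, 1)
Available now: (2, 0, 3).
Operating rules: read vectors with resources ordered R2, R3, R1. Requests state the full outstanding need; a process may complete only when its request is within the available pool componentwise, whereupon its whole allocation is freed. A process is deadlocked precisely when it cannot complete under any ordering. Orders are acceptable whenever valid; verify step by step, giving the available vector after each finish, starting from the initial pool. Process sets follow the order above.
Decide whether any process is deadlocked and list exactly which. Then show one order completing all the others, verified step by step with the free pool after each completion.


Deadlocked set: echo, foxtrot, bravo, charlie and alpha.
Key observation: after golf, delta the pool peaks at (3, 0, 6), and each blocked process is short somewhere: echo on R2, R3; foxtrot on R2; bravo on R3; charlie on R3; alpha on R3.
The rest can finish in the order golf, delta. Walking it through:
  pool = (2, 0, 3)
  golf: need (2, 0, 3) fits (2, 0, 3); releases (0, 0, 1), pool now (2, 0, 4)
  delta: need (2, 0, 4) fits (2, 0, 4); releases (1, 0, 2), pool now (3, 0, 6)
None of the blocked processes ever fits:
  echo still needs (4, 1, 3) but only (3, 0, 6) is free — short on R2 and R3
  foxtrot still needs (4, 0, 0) but only (3, 0, 6) is free — short on R2
  bravo still needs (2, 1, 2) but only (3, 0, 6) is free — short on R3
  charlie still needs (2, 1, 3) but only (3, 0, 6) is free — short on R3
  alpha still needs (1, 1, 1) but only (3, 0, 6) is free — short on R3


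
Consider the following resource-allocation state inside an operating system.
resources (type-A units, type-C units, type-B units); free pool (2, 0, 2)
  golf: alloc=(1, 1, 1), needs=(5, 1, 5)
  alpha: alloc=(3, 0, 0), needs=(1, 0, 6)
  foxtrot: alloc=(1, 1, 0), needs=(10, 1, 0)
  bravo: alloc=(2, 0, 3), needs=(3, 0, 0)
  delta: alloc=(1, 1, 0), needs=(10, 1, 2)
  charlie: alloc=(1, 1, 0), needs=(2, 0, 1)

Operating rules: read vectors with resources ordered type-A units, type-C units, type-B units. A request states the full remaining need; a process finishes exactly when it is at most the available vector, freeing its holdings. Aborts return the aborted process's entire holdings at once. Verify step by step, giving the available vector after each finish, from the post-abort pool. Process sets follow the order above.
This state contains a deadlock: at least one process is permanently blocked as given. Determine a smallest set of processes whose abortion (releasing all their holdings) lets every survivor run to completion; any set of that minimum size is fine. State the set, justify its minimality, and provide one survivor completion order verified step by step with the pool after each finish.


The answer: abort delta.
Key observation: aborting delta returns (1, 1, 0), and foxtrot — hopeless before — runs at step 5 with the returned capacity in the pool.
No smaller set exists: with zero aborts the deadlock remains.
One survivor order: bravo, golf, alpha, charlie, foxtrot. Check, step by step (post-abort pool first):
  pool = (3, 1, 2)
  bravo: need (3, 0, 0) fits (3, 1, 2); releases (2, 0, 3), pool now (5, 1, 5)
  golf: need (5, 1, 5) fits (5, 1, 5); releases (1, 1, 1), pool now (6, 2, 6)
  alpha: need (1, 0, 6) fits (6, 2, 6); releases (3, 0, 0), pool now (9, 2, 6)
  charlie: need (2, 0, 1) fits (9, 2, 6); releases (1, 1, 0), pool now (10, 3, 6)
  foxtrot: need (10, 1, 0) fits (10, 3, 6); releases (1, 1, 0), pool now (11, 4, 6)


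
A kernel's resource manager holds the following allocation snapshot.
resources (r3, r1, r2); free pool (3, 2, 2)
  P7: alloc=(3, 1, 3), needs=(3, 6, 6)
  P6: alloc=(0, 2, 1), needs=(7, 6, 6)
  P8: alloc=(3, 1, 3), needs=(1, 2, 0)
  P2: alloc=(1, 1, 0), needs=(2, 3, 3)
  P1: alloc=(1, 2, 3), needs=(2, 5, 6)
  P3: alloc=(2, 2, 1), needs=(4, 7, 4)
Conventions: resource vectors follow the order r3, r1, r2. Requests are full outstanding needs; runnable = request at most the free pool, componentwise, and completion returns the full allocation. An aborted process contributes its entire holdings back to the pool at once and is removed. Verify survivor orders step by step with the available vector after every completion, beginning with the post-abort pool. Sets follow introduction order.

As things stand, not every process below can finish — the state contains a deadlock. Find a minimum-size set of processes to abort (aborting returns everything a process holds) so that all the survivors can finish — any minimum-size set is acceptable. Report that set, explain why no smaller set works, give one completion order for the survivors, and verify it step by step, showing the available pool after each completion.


The answer: abort P7.
Key observation: aborting P7 returns (3, 1, 3), and P1 — hopeless before — runs at step 3 with the returned capacity in the pool.
Minimality: the empty abort set fails — the state is deadlocked as it stands.
The survivors complete as P2, P8, P1, P6, P3. Walking it through (starting from the post-abort pool):
  pool = (6, 3, 5)
  P2 needs (2, 3, 3) <= (6, 3, 5) -> finishes; pool += (1, 1, 0) = (7, 4, 5)
  P8 needs (1, 2, 0) <= (7, 4, 5) -> finishes; pool += (3, 1, 3) = (10, 5, 8)
  P1 needs (2, 5, 6) <= (10, 5, 8) -> finishes; pool += (1, 2, 3) = (11, 7, 11)
  P6 needs (7, 6, 6) <= (11, 7, 11) -> finishes; pool += (0, 2, 1) = (11, 9, 12)
  P3 needs (4, 7, 4) <= (11, 9, 12) -> finishes; pool += (2, 2, 1) = (13, 11, 13)


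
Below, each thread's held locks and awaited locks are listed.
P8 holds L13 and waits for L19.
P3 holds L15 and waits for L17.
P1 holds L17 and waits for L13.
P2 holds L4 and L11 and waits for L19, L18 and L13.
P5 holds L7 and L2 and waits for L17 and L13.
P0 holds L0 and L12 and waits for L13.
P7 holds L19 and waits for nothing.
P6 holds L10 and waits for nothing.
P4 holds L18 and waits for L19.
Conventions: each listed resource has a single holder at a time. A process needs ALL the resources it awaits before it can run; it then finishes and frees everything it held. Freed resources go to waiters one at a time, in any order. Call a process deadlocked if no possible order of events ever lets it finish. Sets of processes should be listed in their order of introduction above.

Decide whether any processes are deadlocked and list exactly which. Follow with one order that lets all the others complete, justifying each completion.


The deadlocked set is empty.
Key observation: the wait relation is loop-free; peeling off processes with no waits unwinds the whole state.
A valid finishing order for the others: P6, P7, P4, P8, P0, P1, P3, P2, P5.
Check, step by step:
  P6 waits on nothing -> runs at once and releases L10
  P7 waits on nothing -> runs at once and releases L19
  P4: everything it awaited (L19) is free; runs, freeing L18
  P8: everything it awaited (L19) is free; runs, freeing L13
  P0: everything it awaited (L13) is free; runs, freeing L0 and L12
  P1: everything it awaited (L13) is free; runs, freeing L17
  P3: everything it awaited (L17) is free; runs, freeing L15
  P2: everything it awaited (L19, L18 and L13) is free; runs, freeing L4 and L11
  P5: everything it awaited (L17 and L13) is free; runs, freeing L7 and L2


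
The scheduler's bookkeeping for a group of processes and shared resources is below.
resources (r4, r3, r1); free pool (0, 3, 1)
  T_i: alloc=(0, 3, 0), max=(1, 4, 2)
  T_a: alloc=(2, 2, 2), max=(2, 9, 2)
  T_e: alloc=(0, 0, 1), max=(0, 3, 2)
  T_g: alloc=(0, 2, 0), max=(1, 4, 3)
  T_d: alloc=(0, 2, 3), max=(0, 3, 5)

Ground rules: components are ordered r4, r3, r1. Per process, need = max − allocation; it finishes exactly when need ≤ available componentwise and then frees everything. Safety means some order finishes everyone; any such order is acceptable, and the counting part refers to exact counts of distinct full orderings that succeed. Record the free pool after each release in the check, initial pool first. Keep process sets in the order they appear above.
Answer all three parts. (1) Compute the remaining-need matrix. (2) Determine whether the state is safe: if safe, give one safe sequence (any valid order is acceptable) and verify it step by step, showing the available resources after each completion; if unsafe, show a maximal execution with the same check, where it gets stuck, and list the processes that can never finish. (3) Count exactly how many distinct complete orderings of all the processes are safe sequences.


(1) Remaining need (order r4, r3, r1):
  T_i: (1, 1, 2)
  T_a: (0, 7, 0)
  T_e: (0, 3, 1)
  T_g: (1, 2, 3)
  T_d: (0, 1, 2)
(2) UNSAFE.
Key observation: after T_e, T_d the pool peaks at (0, 5, 5), and each blocked process is short somewhere: T_i on r4; T_a on r3; T_g on r4.
Going as far as possible: T_e, T_d; after that, nothing fits. Verifying each step:
  pool = (0, 3, 1)
  T_e: need (0, 3, 1) fits (0, 3, 1); releases (0, 0, 1), pool now (0, 3, 2)
  T_d: need (0, 1, 2) fits (0, 3, 2); releases (0, 2, 3), pool now (0, 5, 5)
  blocked: T_i wants (1, 1, 2), pool (0, 5, 5) — not enough r4
  blocked: T_a wants (0, 7, 0), pool (0, 5, 5) — not enough r3
  blocked: T_g wants (1, 2, 3), pool (0, 5, 5) — not enough r4
Never able to finish: T_i, T_a and T_g.
(3) Precisely 0 of the possible complete orderings are safe sequences.


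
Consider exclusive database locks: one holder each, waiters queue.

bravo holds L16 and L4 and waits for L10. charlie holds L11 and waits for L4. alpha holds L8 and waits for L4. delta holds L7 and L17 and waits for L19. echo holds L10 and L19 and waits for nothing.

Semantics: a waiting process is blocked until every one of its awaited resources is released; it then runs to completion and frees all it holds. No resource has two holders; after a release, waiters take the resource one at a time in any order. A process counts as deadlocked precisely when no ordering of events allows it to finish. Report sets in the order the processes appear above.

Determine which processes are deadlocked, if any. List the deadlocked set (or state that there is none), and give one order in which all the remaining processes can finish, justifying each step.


No process is deadlocked.
Key observation: the wait graph is acyclic; completion cascades from the unblocked processes through everyone else.
The rest can finish in the order echo, bravo, charlie, delta, alpha.
Check, step by step:
  echo: no waits; runs immediately, freeing L10 and L19
  run bravo (all its waits — L10 — are resolved); releases L16 and L4
  run charlie (all its waits — L4 — are resolved); releases L11
  run delta (all its waits — L19 — are resolved); releases L7 and L17
  run alpha (all its waits — L4 — are resolved); releases L8


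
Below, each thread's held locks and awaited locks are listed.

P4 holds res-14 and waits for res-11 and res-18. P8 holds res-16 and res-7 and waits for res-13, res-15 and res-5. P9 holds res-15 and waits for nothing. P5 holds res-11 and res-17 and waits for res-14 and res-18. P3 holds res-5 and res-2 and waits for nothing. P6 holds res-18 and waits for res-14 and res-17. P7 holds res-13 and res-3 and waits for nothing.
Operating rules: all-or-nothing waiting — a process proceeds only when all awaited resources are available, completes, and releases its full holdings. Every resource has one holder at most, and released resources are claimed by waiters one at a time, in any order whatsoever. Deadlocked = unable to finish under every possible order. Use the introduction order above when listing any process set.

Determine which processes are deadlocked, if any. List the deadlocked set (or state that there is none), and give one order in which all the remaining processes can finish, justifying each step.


Deadlocked set: P4, P5 and P6.
Key observation: the knot is the closed ring of waits P4 -> P5 -> P4; P6 is caught in further circular waits.
One completion order for the rest: P3, P9, P7, P8.
Check, step by step:
  P3: no waits; runs immediately, freeing res-5 and res-2
  P9: no waits; runs immediately, freeing res-15
  P7: no waits; runs immediately, freeing res-13 and res-3
  P8 waits on res-13, res-15 and res-5 — all released -> runs and releases res-16 and res-7


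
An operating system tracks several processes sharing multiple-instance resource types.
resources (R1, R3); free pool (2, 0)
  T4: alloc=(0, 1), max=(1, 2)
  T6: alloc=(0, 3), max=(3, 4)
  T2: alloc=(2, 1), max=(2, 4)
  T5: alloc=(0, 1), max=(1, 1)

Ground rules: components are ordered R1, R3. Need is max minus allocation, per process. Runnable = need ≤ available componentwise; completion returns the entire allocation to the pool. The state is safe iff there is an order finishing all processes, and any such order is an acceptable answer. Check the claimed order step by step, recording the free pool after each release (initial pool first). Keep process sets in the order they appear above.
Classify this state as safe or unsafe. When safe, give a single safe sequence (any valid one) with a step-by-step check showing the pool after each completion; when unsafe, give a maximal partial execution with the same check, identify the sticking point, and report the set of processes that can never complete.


The state is UNSAFE.
Key observation: after T5, T4 the pool peaks at (2, 2), and each blocked process is short somewhere: T6 on R1; T2 on R3.
The run T5, T4 cannot be extended any further. Step-by-step check:
  pool = (2, 0)
  T5 needs (1, 0) <= (2, 0) -> finishes; pool += (0, 1) = (2, 1)
  T4 needs (1, 1) <= (2, 1) -> finishes; pool += (0, 1) = (2, 2)
  T6 still needs (3, 1) but only (2, 2) is free — short on R1
  T2 still needs (0, 3) but only (2, 2) is free — short on R3
Never able to finish: T6 and T2.


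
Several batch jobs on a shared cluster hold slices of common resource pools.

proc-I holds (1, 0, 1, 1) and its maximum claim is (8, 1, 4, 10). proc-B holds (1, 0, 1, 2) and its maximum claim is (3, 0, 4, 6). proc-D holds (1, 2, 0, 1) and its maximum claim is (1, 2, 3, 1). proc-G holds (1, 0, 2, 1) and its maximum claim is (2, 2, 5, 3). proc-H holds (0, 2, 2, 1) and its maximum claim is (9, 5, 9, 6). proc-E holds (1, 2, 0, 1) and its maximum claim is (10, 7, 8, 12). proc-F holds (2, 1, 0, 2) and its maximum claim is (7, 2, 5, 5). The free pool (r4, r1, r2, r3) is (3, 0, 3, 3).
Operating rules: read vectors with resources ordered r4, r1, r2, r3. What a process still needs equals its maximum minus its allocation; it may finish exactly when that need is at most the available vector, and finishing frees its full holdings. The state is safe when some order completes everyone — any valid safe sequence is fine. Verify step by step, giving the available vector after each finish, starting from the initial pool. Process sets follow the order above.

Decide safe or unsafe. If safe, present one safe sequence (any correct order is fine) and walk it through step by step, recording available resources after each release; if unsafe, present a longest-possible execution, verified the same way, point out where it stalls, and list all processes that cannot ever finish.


SAFE. One safe sequence: proc-D, proc-G, proc-F, proc-B, proc-I, proc-H, proc-E.
Key observation: the order's first zero-slack moment is proc-D ((0, 0, 3, 0) needed, (3, 0, 3, 3) free — a requested resource with nothing to spare).
Check, step by step:
  pool = (3, 0, 3, 3)
  proc-D needs (0, 0, 3, 0) <= (3, 0, 3, 3) -> finishes; pool += (1, 2, 0, 1) = (4, 2, 3, 4)
  proc-G needs (1, 2, 3, 2) <= (4, 2, 3, 4) -> finishes; pool += (1, 0, 2, 1) = (5, 2, 5, 5)
  proc-F needs (5, 1, 5, 3) <= (5, 2, 5, 5) -> finishes; pool += (2, 1, 0, 2) = (7, 3, 5, 7)
  proc-B needs (2, 0, 3, 4) <= (7, 3, 5, 7) -> finishes; pool += (1, 0, 1, 2) = (8, 3, 6, 9)
  proc-I needs (7, 1, 3, 9) <= (8, 3, 6, 9) -> finishes; pool += (1, 0, 1, 1) = (9, 3, 7, 10)
  proc-H needs (9, 3, 7, 5) <= (9, 3, 7, 10) -> finishes; pool += (0, 2, 2, 1) = (9, 5, 9, 11)
  proc-E needs (9, 5, 8, 11) <= (9, 5, 9, 11) -> finishes; pool += (1, 2, 0, 1) = (10, 7, 9, 12)


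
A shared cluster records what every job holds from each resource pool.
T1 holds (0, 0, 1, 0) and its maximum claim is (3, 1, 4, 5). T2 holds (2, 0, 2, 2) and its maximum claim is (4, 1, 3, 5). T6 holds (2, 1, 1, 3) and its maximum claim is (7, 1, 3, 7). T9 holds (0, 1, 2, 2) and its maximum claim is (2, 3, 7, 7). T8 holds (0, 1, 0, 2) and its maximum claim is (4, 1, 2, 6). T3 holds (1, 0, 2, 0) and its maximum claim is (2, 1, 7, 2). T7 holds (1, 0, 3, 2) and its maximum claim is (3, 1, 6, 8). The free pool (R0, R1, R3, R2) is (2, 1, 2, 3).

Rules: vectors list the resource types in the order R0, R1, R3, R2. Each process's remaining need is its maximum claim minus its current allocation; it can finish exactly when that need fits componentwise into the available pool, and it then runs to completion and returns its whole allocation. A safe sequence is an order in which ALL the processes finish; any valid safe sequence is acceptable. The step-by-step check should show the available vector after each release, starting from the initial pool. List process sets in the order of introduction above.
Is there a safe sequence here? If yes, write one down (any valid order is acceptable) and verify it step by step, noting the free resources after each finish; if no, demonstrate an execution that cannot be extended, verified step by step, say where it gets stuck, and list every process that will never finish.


SAFE, for example via the order T2, T1, T8, T9, T3, T7, T6.
Key observation: the first exact fit in this order is T2 — it needs (2, 1, 1, 3) with (2, 1, 2, 3) free, meeting a requested resource to the last unit.
Step-by-step check:
  pool = (2, 1, 2, 3)
  T2 needs (2, 1, 1, 3) <= (2, 1, 2, 3) -> finishes; pool += (2, 0, 2, 2) = (4, 1, 4, 5)
  T1 needs (3, 1, 3, 5) <= (4, 1, 4, 5) -> finishes; pool += (0, 0, 1, 0) = (4, 1, 5, 5)
  T8 needs (4, 0, 2, 4) <= (4, 1, 5, 5) -> finishes; pool += (0, 1, 0, 2) = (4, 2, 5, 7)
  T9 needs (2, 2, 5, 5) <= (4, 2, 5, 7) -> finishes; pool += (0, 1, 2, 2) = (4, 3, 7, 9)
  T3 needs (1, 1, 5, 2) <= (4, 3, 7, 9) -> finishes; pool += (1, 0, 2, 0) = (5, 3, 9, 9)
  T7 needs (2, 1, 3, 6) <= (5, 3, 9, 9) -> finishes; pool += (1, 0, 3, 2) = (6, 3, 12, 11)
  T6 needs (5, 0, 2, 4) <= (6, 3, 12, 11) -> finishes; pool += (2, 1, 1, 3) = (8, 4, 13, 14)


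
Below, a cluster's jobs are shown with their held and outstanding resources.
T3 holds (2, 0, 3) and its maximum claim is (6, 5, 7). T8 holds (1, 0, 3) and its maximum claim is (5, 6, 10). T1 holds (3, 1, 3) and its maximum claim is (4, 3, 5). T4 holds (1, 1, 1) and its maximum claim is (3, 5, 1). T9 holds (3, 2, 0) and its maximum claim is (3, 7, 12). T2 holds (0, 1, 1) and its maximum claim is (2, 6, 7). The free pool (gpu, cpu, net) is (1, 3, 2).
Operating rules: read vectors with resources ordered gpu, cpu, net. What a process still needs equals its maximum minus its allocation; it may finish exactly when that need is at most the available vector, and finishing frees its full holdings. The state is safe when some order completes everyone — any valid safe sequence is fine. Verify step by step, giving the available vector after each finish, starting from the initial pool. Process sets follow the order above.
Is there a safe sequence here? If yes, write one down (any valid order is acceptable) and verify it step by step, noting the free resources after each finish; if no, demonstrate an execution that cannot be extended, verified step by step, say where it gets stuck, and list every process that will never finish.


SAFE — a valid safe sequence is T1, T4, T2, T8, T3, T9.
Key observation: the order's first zero-slack moment is T1 ((1, 2, 2) needed, (1, 3, 2) free — a requested resource with nothing to spare).
Verifying each step:
  pool = (1, 3, 2)
  T1 needs (1, 2, 2) <= (1, 3, 2) -> finishes; pool += (3, 1, 3) = (4, 4, 5)
  T4 needs (2, 4, 0) <= (4, 4, 5) -> finishes; pool += (1, 1, 1) = (5, 5, 6)
  T2 needs (2, 5, 6) <= (5, 5, 6) -> finishes; pool += (0, 1, 1) = (5, 6, 7)
  T8 needs (4, 6, 7) <= (5, 6, 7) -> finishes; pool += (1, 0, 3) = (6, 6, 10)
  T3 needs (4, 5, 4) <= (6, 6, 10) -> finishes; pool += (2, 0, 3) = (8, 6, 13)
  T9 needs (0, 5, 12) <= (8, 6, 13) -> finishes; pool += (3, 2, 0) = (11, 8, 13)


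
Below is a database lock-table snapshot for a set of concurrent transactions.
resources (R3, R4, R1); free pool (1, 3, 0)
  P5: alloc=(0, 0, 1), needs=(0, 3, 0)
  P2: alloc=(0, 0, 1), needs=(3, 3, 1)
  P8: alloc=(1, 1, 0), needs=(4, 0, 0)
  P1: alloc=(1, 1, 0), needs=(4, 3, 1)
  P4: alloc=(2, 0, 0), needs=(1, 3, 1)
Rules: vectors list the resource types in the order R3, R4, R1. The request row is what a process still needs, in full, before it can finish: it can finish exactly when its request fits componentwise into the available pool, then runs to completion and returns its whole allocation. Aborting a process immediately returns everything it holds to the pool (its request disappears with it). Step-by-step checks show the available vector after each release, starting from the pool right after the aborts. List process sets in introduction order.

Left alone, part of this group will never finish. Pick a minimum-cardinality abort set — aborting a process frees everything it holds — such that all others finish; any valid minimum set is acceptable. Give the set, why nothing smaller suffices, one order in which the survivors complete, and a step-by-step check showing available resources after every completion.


The answer: abort P1.
Key observation: P8 had no path to completion before; after the abort of P1 ((1, 1, 0) returned), step 4 is where it fits.
Why nothing smaller works: aborting no one leaves the state deadlocked as given.
One survivor order: P5, P4, P2, P8. Step-by-step check (post-abort pool first):
  pool = (2, 4, 0)
  P5: need (0, 3, 0) fits (2, 4, 0); releases (0, 0, 1), pool now (2, 4, 1)
  P4: need (1, 3, 1) fits (2, 4, 1); releases (2, 0, 0), pool now (4, 4, 1)
  P2: need (3, 3, 1) fits (4, 4, 1); releases (0, 0, 1), pool now (4, 4, 2)
  P8: need (4, 0, 0) fits (4, 4, 2); releases (1, 1, 0), pool now (5, 5, 2)


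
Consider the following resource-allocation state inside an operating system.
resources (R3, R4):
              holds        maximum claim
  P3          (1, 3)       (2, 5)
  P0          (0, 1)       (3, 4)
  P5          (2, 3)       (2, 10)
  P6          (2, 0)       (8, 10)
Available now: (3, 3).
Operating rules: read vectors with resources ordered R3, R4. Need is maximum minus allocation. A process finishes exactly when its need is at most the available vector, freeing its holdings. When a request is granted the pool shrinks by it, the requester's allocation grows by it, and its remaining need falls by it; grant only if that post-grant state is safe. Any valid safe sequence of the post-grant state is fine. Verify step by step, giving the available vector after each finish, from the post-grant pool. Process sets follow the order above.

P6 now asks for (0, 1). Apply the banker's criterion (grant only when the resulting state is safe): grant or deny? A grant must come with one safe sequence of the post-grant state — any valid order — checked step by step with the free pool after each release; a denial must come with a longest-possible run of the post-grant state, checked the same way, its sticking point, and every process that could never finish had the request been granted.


DENY — the pretend-granted state is unsafe.
Key observation: the pool after P3, P0 is (4, 6); every surviving request exceeds it in R4, so progress ends there.
After a pretend grant, a maximal execution: P3, P0 — then nothing else fits. Verifying each step:
  pool = (3, 2)
  P3 needs (1, 2) <= (3, 2) -> finishes; pool += (1, 3) = (4, 5)
  P0 needs (3, 3) <= (4, 5) -> finishes; pool += (0, 1) = (4, 6)
  P5 still needs (0, 7) but only (4, 6) is free — short on R4
  P6 still needs (6, 9) but only (4, 6) is free — short on R3 and R4
Post-grant, the permanently blocked set is P5 and P6.


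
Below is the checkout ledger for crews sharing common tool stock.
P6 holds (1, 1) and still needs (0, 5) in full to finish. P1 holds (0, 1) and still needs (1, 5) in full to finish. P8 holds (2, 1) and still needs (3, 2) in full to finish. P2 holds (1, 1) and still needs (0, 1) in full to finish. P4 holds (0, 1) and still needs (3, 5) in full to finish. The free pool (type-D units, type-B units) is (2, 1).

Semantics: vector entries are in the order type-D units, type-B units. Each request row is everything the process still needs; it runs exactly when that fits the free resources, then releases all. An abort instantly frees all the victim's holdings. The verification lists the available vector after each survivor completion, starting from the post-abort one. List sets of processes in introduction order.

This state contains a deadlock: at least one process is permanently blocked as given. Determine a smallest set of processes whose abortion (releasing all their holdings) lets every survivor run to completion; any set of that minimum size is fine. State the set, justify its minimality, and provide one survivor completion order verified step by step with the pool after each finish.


The answer: abort P6 and P4.
Key observation: before aborting P6 and P4, P1 was permanently blocked — no order could ever run it; afterwards it completes at step 3.
No one abort is enough; case by case: P6 alone leaves P1 blocked (short on type-B units); P1 alone leaves P6 blocked (short on type-B units); P8 alone leaves P6 blocked (short on type-B units); P2 alone leaves P6 blocked (short on type-B units); P4 alone leaves P6 blocked (short on type-B units).
Survivors finish in the order: P2, P8, P1. Check, step by step (pool after the aborts first):
  pool = (3, 3)
  P2 needs (0, 1) <= (3, 3) -> finishes; pool += (1, 1) = (4, 4)
  P8 needs (3, 2) <= (4, 4) -> finishes; pool += (2, 1) = (6, 5)
  P1 needs (1, 5) <= (6, 5) -> finishes; pool += (0, 1) = (6, 6)


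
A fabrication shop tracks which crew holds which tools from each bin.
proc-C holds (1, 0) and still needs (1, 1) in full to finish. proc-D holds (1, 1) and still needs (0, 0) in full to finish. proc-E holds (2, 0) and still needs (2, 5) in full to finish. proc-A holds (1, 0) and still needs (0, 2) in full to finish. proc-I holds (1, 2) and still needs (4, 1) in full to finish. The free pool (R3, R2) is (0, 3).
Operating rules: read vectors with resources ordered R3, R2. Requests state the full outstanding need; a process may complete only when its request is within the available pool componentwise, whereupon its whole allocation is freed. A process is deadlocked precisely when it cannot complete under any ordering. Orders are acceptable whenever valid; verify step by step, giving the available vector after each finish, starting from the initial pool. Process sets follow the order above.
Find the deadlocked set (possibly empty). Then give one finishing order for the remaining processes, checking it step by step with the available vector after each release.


Deadlocked: proc-E and proc-I.
Key observation: after proc-D, proc-A, proc-C the pool peaks at (3, 4), and each blocked process is short somewhere: proc-E on R2; proc-I on R3.
One completion order for the rest: proc-D, proc-A, proc-C. Step-by-step check:
  pool = (0, 3)
  run proc-D (needs (0, 0), free (0, 3)); after release of (1, 1) the pool is (1, 4)
  run proc-A (needs (0, 2), free (1, 4)); after release of (1, 0) the pool is (2, 4)
  run proc-C (needs (1, 1), free (2, 4)); after release of (1, 0) the pool is (3, 4)
None of the blocked processes ever fits:
  blocked: proc-E wants (2, 5), pool (3, 4) — not enough R2
  blocked: proc-I wants (4, 1), pool (3, 4) — not enough R3
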